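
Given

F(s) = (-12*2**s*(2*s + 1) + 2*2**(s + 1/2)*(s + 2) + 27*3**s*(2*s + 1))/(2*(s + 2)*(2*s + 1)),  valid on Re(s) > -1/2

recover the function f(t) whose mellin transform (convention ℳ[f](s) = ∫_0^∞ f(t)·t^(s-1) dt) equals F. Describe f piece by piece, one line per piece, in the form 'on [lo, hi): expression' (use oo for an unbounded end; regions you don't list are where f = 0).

breakpoints 2: one integral from each of the 2 segments
[0, 2) adds the kernel integral of sqrt(t)/2
segment [2, 3) carries 3*t**2/2; integrate it

on [0, 2): sqrt(t)/2
on [2, 3): 3*t**2/2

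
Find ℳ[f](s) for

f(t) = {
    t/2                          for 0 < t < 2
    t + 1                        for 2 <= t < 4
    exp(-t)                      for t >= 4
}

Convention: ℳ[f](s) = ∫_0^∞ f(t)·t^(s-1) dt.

invert the common scale on t to get t on [0, 1); 2*t + 1 on [1, 2); exp(-2*t) on [2, ∞)
breakpoints 2, 4: one integral from each of the 3 segments
between 0 and 2 the integrand is t/2·t^(s-1)
segment 2 to 4 holds (t + 1); add its integral
segment [4, ∞) carries exp(-t); integrate it

2**s*(2**s*s*(s + 1)*uppergamma(s, 4) - 2*4**s*s - 4**s + 5*8**s*s + 8**s)/(4**s*s*(s + 1))
  Re(s) > -1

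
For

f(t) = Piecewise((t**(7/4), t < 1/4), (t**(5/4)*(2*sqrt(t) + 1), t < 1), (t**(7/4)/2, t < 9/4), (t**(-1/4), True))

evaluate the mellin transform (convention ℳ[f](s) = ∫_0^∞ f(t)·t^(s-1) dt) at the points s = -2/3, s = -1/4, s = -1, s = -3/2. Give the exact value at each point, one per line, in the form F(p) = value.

back out the shared t-power: t**(3/4) on [0, 1/4); t**(1/4)*(2*sqrt(t) + 1) on [1/4, 1); t**(3/4)/2 on [1, 9/4); …
strip the power substitution: t**(3/2) on [0, 1/2); sqrt(t)*(2*t + 1) on [1/2, 1); t**(3/2)/2 on [1, 3/2); …
back out the shared t-power: t on [0, 1/2); 2*t + 1 on [1/2, 1); t/2 on [1, 3/2); …
split f at 1/4, 1, 9/4: ℳ[f](s) collects 4 kernel integrals
∫ t**(7/4)·t^(s-1) over [0, 1/4)
on [1/4, 1) integrate f = t**(5/4)*(2*sqrt(t) + 1) against the kernel
between 1 and 9/4 the integrand is t**(7/4)/2·t^(s-1)
on [9/4, ∞): add ∫ t**(-1/4)·t^(s-1) dt

F(-2/3) = 2**(5/6)*(-6534 + 9149*3**(1/6) + 18612*2**(1/6))/12012
F(-1/4) = 33/8
F(-1) = -7*sqrt(2)/3 + 167*sqrt(6)/270 + 6
F(-3/2) = 2 + 599*sqrt(6)/567 + 2*sqrt(2)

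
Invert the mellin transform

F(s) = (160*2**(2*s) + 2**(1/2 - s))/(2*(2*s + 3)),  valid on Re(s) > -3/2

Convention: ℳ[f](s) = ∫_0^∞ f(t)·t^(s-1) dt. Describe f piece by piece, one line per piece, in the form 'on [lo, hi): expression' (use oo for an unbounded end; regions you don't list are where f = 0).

breakpoints 1/2: one integral from each of the 2 segments
segment [0, 1/2) carries 6*t**(3/2); integrate it
[1/2, 4) adds the kernel integral of 5*t**(3/2)

on [0, 1/2): 6*t**(3/2)
on [1/2, 4): 5*t**(3/2)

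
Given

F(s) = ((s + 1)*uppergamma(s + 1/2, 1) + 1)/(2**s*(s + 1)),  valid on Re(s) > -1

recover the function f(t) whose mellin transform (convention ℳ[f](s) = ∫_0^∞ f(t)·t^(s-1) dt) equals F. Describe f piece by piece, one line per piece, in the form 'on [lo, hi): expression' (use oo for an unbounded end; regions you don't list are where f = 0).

on [0, 1/2): 2*t
on [1/2, oo): sqrt(2)*sqrt(t)*exp(-2*t)

undo the common scale on t: t on [0, 1); sqrt(t)*exp(-t) on [1, ∞)
strip the shared t-power: sqrt(t) on [0, 1); exp(-t) on [1, ∞)
the 2 pieces separated at 1/2 each add one integral
segment [0, 1/2) carries 2*t; integrate it
on [1/2, ∞) integrate f = sqrt(2)*sqrt(t)*exp(-2*t) against the kernel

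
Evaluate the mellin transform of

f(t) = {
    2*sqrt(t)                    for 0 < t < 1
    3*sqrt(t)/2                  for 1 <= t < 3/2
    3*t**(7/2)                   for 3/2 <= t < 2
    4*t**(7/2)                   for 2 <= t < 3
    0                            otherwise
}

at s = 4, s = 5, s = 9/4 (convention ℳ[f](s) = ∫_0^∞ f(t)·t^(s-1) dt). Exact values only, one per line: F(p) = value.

F(4) = -256*sqrt(2)/15 - 1647*sqrt(6)/640 + 1/9 + 5832*sqrt(3)/5
F(5) = -512*sqrt(2)/17 - 166941*sqrt(6)/47872 + 1/11 + 52488*sqrt(3)/17
F(9/4) = -128*2**(3/4)/23 - 5535*2**(1/4)*3**(3/4)/4048 + 2/11 + 3888*3**(3/4)/23

along the cuts 1, 3/2, 2, ℳ[f](s) splits into 4 integrals
segment [0, 1) carries 2*sqrt(t); integrate it
the [1, 3/2) slice contributes ∫ 3*sqrt(t)/2·t^(s-1) dt
∫ 3*t**(7/2)·t^(s-1) over [3/2, 2)
for t in [2, 3): the term is ∫ 4*t**(7/2)·t^(s-1)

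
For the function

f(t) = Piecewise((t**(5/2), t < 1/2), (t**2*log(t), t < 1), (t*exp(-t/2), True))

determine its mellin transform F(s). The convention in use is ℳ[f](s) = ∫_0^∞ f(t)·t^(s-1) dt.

(8*2**(2*s)*(2*s + 5)*(2*s + (s + 1)**2 + 3)*uppergamma(s + 1, 1/2) - 4*2**s*(2*s + 5) + 2*s + (s + 1)*(2*s + 5)*log(2) + (2*s + 5)*log(2) + sqrt(2)*(2*s + (s + 1)**2 + 3) + 5)/(4*2**s*(2*s + 5)*(2*s + (s + 1)**2 + 3))
  Re(s) > -5/2

back out the shared t-power: t**(3/2) on [0, 1/2); t*log(t) on [1/2, 1); exp(-t/2) on [1, ∞)
linearity at 1/2, 1 turns ℳ[f](s) into 3 summed integrals
between 0 and 1/2 the integrand is t**(5/2)·t^(s-1)
segment [1/2, 1) carries t**2*log(t); integrate it
piece [1, ∞): integrate t*exp(-t/2) against the kernel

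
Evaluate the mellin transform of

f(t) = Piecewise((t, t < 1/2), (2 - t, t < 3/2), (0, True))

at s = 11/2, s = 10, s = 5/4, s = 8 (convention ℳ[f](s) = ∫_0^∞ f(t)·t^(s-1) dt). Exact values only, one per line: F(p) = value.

F(11/2) = -15*sqrt(2)/4576 + 4617*sqrt(6)/9152
F(10) = 413331/112640
F(5/4) = 2**(3/4)*(-26 + 63*3**(1/4))/90
F(8) = 9839/4608

f breaks at 1/2 into 2 integrals to sum
segment 0 to 1/2 holds t; add its integral
segment [1/2, 3/2) carries (2 - t); integrate it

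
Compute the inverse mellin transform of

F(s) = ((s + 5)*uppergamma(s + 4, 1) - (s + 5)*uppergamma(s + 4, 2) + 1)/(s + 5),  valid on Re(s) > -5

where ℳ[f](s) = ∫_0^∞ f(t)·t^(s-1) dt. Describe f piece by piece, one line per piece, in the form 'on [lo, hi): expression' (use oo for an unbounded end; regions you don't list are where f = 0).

on [0, 1): t**5
on [1, 2): t**4*exp(-t)

strip the shared t-power: t**3 on [0, 1); t**2*exp(-t) on [1, 2)
invert the shared t-power to get t on [0, 1); exp(-t) on [1, 2)
f breaks at 1 into 2 integrals to sum
for t in [0, 1): the term is ∫ t**5·t^(s-1)
segment 1 to 2 holds t**4*exp(-t); add its integral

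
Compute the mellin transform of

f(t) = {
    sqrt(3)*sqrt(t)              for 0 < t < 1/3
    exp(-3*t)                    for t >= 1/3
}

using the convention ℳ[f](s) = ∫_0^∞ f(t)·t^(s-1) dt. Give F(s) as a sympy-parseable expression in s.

((2*s + 1)*uppergamma(s, 1) + 2)/(3**s*(2*s + 1))
  Re(s) > -1/2

peel off the common scale on t: sqrt(t) on [0, 1); exp(-t) on [1, ∞)
f breaks at 1/3 into 2 integrals to sum
between 0 and 1/3 the integrand is sqrt(3)*sqrt(t)·t^(s-1)
∫ over [1/3, ∞) of exp(-3*t)·t^(s-1) joins the sum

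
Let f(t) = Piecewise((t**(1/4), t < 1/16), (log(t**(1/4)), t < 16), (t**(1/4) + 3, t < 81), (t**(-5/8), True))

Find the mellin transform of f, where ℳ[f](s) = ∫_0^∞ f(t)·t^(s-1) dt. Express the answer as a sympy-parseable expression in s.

(-4320*2**(8*s)*s**2*(8*s - 5) + 216*2**(8*s)*s*(4*s + 1)*(8*s - 5)*log(2) - 648*2**(8*s)*s*(8*s - 5) - 54*2**(8*s)*(4*s + 1)*(8*s - 5) - 64*sqrt(3)*6**(4*s)*s**2*(4*s + 1) + 5184*6**(4*s)*s**2*(8*s - 5) + 648*6**(4*s)*s*(8*s - 5) + 432*s**2*(8*s - 5) + 216*s*(4*s + 1)*(8*s - 5)*log(2) + (8*s - 5)*(216*s + 54))/(216*2**(4*s)*s**2*(4*s + 1)*(8*s - 5))
  -1/4 < Re(s) < 5/8

reversing the power substitution: sqrt(t) on [0, 1/4); log(sqrt(t)) on [1/4, 4); sqrt(t) + 3 on [4, 9); …
peel off the power substitution: t on [0, 1/2); log(t) on [1/2, 2); t + 3 on [2, 3); …
summing 4 kernel integrals split by 1/16, 16, 81 yields ℳ[f](s)
over [0, 1/16), the kernel integral of t**(1/4) enters the sum
piece [1/16, 16): integrate log(t**(1/4)) against the kernel
on [16, 81): add ∫ (t**(1/4) + 3)·t^(s-1) dt
on [81, ∞) integrate f = t**(-5/8) against the kernel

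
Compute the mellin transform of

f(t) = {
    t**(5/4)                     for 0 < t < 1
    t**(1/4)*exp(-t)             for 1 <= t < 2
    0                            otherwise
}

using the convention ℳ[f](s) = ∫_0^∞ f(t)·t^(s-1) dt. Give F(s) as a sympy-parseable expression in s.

((4*s + 5)*uppergamma(s + 1/4, 1) - (4*s + 5)*uppergamma(s + 1/4, 2) + 4)/(4*s + 5)
  Re(s) > -5/4

invert the power substitution to get t**(5/2) on [0, 1); sqrt(t)*exp(-t**2) on [1, sqrt(2))
undo the shared t-power: t**2 on [0, 1); exp(-t**2) on [1, sqrt(2))
remove the power substitution first: t on [0, 1); exp(-t) on [1, 2)
f breaks at 1 into 2 integrals to sum
over [0, 1), the kernel integral of t**(5/4) enters the sum
piece [1, 2): integrate t**(1/4)*exp(-t) against the kernel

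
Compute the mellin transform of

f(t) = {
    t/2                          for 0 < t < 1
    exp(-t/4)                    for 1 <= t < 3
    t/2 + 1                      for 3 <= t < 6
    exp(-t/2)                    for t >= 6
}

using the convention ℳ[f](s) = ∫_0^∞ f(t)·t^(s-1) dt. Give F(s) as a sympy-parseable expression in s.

remove the common scale on t first: t on [0, 1/2); exp(-t/2) on [1/2, 3/2); t + 1 on [3/2, 3); …
summing 4 kernel integrals split by 1, 3, 6 yields ℳ[f](s)
on [0, 1): add ∫ t/2·t^(s-1) dt
on [1, 3) integrate f = exp(-t/4) against the kernel
for t in [3, 6): the term is ∫ (t/2 + 1)·t^(s-1)
segment [6, ∞) carries exp(-t/2); integrate it

(2*2**s*s*(s + 1)*uppergamma(s, 3) - 5*3**s*s - 2*3**s + 2*4**s*s*(s + 1)*uppergamma(s, 1/4) - 2*4**s*s*(s + 1)*uppergamma(s, 3/4) + 8*6**s*s + 2*6**s + s)/(2*s*(s + 1))
  Re(s) > -1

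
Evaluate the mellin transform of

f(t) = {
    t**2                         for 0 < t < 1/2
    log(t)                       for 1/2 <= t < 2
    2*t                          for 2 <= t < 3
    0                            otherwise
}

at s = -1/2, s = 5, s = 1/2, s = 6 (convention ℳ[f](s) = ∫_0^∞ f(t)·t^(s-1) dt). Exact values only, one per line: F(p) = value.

F(-1/2) = sqrt(2)*(-18*log(2) - 11 + 12*sqrt(6))/6
F(5) = 205*log(2)/32 + 14810143/67200
F(1/2) = sqrt(2)*(-277 + 180*log(2) + 120*sqrt(6))/60
F(6) = 4097*log(2)/384 + 8408191/14336

f breaks at 1/2, 2 into 3 integrals to sum
segment [0, 1/2) carries t**2; integrate it
segment 1/2 to 2 holds log(t); add its integral
for t in [2, 3): the term is ∫ 2*t·t^(s-1)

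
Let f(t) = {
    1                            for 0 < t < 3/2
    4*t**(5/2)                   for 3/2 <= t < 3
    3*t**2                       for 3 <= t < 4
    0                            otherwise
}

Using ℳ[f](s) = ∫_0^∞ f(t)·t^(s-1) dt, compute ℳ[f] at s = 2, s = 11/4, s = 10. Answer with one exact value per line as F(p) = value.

along the cuts 3/2, 3, ℳ[f](s) splits into 3 integrals
over [0, 3/2), the kernel integral of 1 enters the sum
on [3/2, 3): add ∫ 4*t**(5/2)·t^(s-1) dt
between 3 and 4 the integrand is 3*t**2·t^(s-1)

F(2) = -9*sqrt(6)/4 + 72*sqrt(3) + 1059/8
F(11/4) = -972*3**(3/4)/19 - 81*2**(3/4)*3**(1/4)/28 + 9*2**(1/4)*3**(3/4)/22 + 1296*3**(1/4)/7 + 6144*sqrt(2)/19
F(10) = -531441*sqrt(6)/25600 + 4251528*sqrt(3)/25 + 41589243049/10240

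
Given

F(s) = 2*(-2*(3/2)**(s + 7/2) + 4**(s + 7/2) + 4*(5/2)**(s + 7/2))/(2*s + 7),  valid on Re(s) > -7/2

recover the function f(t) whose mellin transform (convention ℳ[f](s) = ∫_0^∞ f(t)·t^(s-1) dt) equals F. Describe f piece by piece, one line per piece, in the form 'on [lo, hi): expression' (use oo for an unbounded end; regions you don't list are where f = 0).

on [0, 3/2): 3*t**(7/2)
on [3/2, 5/2): 5*t**(7/2)
on [5/2, 4): t**(7/2)

linearity at 3/2, 5/2 turns ℳ[f](s) into 3 summed integrals
on [0, 3/2) integrate f = 3*t**(7/2) against the kernel
between 3/2 and 5/2 the integrand is 5*t**(7/2)·t^(s-1)
segment [5/2, 4) carries t**(7/2); integrate it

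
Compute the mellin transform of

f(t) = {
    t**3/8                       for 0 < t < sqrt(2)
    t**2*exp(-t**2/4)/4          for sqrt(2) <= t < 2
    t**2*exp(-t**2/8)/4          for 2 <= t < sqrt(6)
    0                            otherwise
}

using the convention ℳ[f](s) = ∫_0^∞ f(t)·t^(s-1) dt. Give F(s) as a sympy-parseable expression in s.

remove the common scale on t first: t**3 on [0, sqrt(2)/2); t**2*exp(-t**2) on [sqrt(2)/2, 1); t**2*exp(-t**2/2) on [1, sqrt(6)/2)
reversing the power substitution: t**(3/2) on [0, 1/2); t*exp(-t) on [1/2, 1); t*exp(-t/2) on [1, 3/2)
invert the shared t-power to get sqrt(t) on [0, 1/2); exp(-t) on [1/2, 1); exp(-t/2) on [1, 3/2)
split f at sqrt(2), 2: ℳ[f](s) collects 3 kernel integrals
on [0, sqrt(2)) integrate f = t**3/8 against the kernel
the [sqrt(2), 2) slice contributes ∫ t**2*exp(-t**2/4)/4·t^(s-1) dt
segment [2, sqrt(6)) carries t**2*exp(-t**2/8)/4; integrate it

2**(s/2 - 2)*(2**(s/2 + 1)*(s + 3)*uppergamma(s/2 + 1, 1/2) - 2**(s/2 + 1)*(s + 3)*uppergamma(s/2 + 1, 1) + 2**(s + 2)*(s + 3)*uppergamma(s/2 + 1, 1/2) - 2**(s + 2)*(s + 3)*uppergamma(s/2 + 1, 3/4) + sqrt(2))/(s + 3)
  Re(s) > -3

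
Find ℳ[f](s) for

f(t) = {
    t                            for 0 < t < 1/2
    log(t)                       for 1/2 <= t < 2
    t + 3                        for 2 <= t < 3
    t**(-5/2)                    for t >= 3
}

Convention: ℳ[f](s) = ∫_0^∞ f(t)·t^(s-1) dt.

(-270*2**(2*s)*s**2*(2*s - 5) + 54*2**(2*s)*s*(s + 1)*(2*s - 5)*log(2) - 162*2**(2*s)*s*(2*s - 5) - 54*2**(2*s)*(s + 1)*(2*s - 5) - 4*sqrt(3)*6**s*s**2*(s + 1) + 324*6**s*s**2*(2*s - 5) + 162*6**s*s*(2*s - 5) + 27*s**2*(2*s - 5) + 54*s*(s + 1)*(2*s - 5)*log(2) + (2*s - 5)*(54*s + 54))/(54*2**s*s**2*(s + 1)*(2*s - 5))
  -1 < Re(s) < 5/2

slice at 1/2, 2, 3, transform all 4 pieces, and sum them
segment 0 to 1/2 holds t; add its integral
for t in [1/2, 2): the term is ∫ log(t)·t^(s-1)
piece [2, 3): integrate (t + 3) against the kernel
piece [3, ∞): integrate t**(-5/2) against the kernel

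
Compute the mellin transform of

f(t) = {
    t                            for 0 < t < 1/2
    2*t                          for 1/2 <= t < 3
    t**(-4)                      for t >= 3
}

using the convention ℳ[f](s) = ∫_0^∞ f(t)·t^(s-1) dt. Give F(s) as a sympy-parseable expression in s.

(970*6**s*s - 3890*6**s - 81*s + 324)/(162*2**s*(s**2 - 3*s - 4))
  -1 < Re(s) < 4

integrate the 3 segments split at 1/2, 3, then add the results
for t in [0, 1/2): the term is ∫ t·t^(s-1)
∫ over [1/2, 3) of 2*t·t^(s-1) joins the sum
over [3, ∞), the kernel integral of t**(-4) enters the sum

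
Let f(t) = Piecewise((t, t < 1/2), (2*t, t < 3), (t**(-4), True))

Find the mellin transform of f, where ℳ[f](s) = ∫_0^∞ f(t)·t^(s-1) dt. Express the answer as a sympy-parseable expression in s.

linearity at 1/2, 3 turns ℳ[f](s) into 3 summed integrals
on [0, 1/2) integrate f = t against the kernel
segment [1/2, 3) carries 2*t; integrate it
segment 3 to ∞ holds t**(-4); add its integral

(970*6**s*s - 3890*6**s - 81*s + 324)/(162*2**s*(s**2 - 3*s - 4))
  -1 < Re(s) < 4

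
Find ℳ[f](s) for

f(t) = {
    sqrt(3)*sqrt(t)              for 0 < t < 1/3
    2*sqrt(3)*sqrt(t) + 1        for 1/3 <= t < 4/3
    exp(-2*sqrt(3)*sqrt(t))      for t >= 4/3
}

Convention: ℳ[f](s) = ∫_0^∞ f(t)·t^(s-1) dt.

(-16**s + 10*2**(6*s)*s - 4*2**(4*s)*s + 2*2**(2*s)*s*(2*s + 1)*uppergamma(2*s, 4) + 64**s)/(48**s*s*(2*s + 1))
  Re(s) > -1/2

back out the common scale on t: sqrt(t) on [0, 1); 2*sqrt(t) + 1 on [1, 4); exp(-2*sqrt(t)) on [4, ∞)
peel off the power substitution: t on [0, 1); 2*t + 1 on [1, 2); exp(-2*t) on [2, ∞)
along the cuts 1/3, 4/3, ℳ[f](s) splits into 3 integrals
segment [0, 1/3) carries sqrt(3)*sqrt(t); integrate it
for t in [1/3, 4/3): the term is ∫ (2*sqrt(3)*sqrt(t) + 1)·t^(s-1)
for t in [4/3, ∞): the term is ∫ exp(-2*sqrt(3)*sqrt(t))·t^(s-1)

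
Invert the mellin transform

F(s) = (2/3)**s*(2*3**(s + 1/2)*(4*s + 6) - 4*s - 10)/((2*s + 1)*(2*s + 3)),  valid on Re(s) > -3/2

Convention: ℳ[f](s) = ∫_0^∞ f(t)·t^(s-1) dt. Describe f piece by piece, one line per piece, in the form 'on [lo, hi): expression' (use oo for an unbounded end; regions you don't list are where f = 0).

reversing the common scale on t: t**(3/2) on [0, 1); 2*sqrt(t) on [1, 3)
breakpoints 2/3: one integral from each of the 2 segments
segment [0, 2/3) carries 3*sqrt(6)*t**(3/2)/4; integrate it
on [2/3, 2) integrate f = sqrt(6)*sqrt(t) against the kernel

on [0, 2/3): 3*sqrt(6)*t**(3/2)/4
on [2/3, 2): sqrt(6)*sqrt(t)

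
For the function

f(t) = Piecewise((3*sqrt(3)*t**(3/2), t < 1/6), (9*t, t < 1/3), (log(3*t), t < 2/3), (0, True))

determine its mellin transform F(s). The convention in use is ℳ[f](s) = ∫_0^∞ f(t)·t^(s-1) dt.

remove the common scale on t first: t**(3/2) on [0, 1/2); 3*t on [1/2, 1); log(t) on [1, 2)
breakpoints 1/6, 1/3: one integral from each of the 3 segments
piece [0, 1/6): integrate 3*sqrt(3)*t**(3/2) against the kernel
∫ 9*t·t^(s-1) over [1/6, 1/3)
for t in [1/3, 2/3): the term is ∫ log(3*t)·t^(s-1)

(2**(2*s)*s*(s + 1)*(2*s + 3)*log(4) - 2*2**(2*s)*(s + 1)*(2*s + 3) + 6*2**s*s**2*(2*s + 3) + 2*2**s*(s + 1)*(2*s + 3) + sqrt(2)*s**2*(s + 1) - 3*s**2*(2*s + 3))/(2*6**s*s**2*(s + 1)*(2*s + 3))
  Re(s) > -3/2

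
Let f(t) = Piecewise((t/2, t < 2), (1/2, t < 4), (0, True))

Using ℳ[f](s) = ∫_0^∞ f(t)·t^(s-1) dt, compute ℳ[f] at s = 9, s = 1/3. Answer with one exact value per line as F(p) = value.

F(9) = 656384/45
F(1/3) = 3*2**(1/3)*(-1 + 2*2**(1/3))/4

reversing the common scale on t: t on [0, 1); 1/2 on [1, 2)
the 2 pieces separated at 2 each add one integral
on [0, 2): add ∫ t/2·t^(s-1) dt
∫ over [2, 4) of 1/2·t^(s-1) joins the sum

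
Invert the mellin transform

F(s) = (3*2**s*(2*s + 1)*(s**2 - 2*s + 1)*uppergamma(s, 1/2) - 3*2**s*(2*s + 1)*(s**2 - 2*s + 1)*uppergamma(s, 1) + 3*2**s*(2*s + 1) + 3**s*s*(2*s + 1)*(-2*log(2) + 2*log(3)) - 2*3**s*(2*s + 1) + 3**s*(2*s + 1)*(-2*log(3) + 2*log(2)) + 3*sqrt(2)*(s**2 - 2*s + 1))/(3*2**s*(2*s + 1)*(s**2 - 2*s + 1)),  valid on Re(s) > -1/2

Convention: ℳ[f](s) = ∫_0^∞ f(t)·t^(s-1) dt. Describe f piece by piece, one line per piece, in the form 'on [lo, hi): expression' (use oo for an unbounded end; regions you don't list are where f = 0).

the 3 pieces separated at 1/2, 1 each add one integral
on [0, 1/2): add ∫ sqrt(t)·t^(s-1) dt
the [1/2, 1) slice contributes ∫ exp(-t)·t^(s-1) dt
over [1, 3/2), the kernel integral of log(t)/t enters the sum

on [0, 1/2): sqrt(t)
on [1/2, 1): exp(-t)
on [1, 3/2): log(t)/t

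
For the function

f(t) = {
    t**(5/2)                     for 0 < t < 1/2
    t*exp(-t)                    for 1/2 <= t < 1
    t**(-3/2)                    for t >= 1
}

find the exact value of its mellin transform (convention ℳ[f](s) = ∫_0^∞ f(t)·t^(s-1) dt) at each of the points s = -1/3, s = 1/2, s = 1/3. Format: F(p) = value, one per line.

the shared t-power comes off first: t**(3/2) on [0, 1/2); exp(-t) on [1/2, 1); t**(-5/2) on [1, ∞)
cuts at 1/2, 1: linearity sums the 3 kernel integrals
on [0, 1/2): add ∫ t**(5/2)·t^(s-1) dt
on [1/2, 1) integrate f = t*exp(-t) against the kernel
over [1, ∞), the kernel integral of t**(-3/2) enters the sum

F(-1/3) = -uppergamma(2/3, 1) + 3*2**(5/6)/52 + 6/11 + uppergamma(2/3, 1/2)
F(1/2) = -exp(-1) - sqrt(pi)*erfc(1)/2 + sqrt(pi)*erfc(sqrt(2)/2)/2 + sqrt(2)*exp(-1/2)/2 + 25/24
F(1/3) = -uppergamma(4/3, 1) + 3*2**(1/6)/68 + uppergamma(4/3, 1/2) + 6/7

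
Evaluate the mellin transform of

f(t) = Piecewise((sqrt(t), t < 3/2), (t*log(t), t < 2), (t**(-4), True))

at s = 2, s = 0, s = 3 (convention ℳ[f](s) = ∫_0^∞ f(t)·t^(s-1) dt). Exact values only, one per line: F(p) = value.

F(2) = -9*log(3)/8 - 7/18 + 9*sqrt(6)/20 + 91*log(2)/24
F(0) = -31/64 + log(8*sqrt(6)/9) + sqrt(6)
F(3) = -81*log(3)/64 - 47/256 + 27*sqrt(6)/56 + 337*log(2)/64

slice at 3/2, 2, transform all 3 pieces, and sum them
for t in [0, 3/2): the term is ∫ sqrt(t)·t^(s-1)
on [3/2, 2): add ∫ t*log(t)·t^(s-1) dt
for t in [2, ∞): the term is ∫ t**(-4)·t^(s-1)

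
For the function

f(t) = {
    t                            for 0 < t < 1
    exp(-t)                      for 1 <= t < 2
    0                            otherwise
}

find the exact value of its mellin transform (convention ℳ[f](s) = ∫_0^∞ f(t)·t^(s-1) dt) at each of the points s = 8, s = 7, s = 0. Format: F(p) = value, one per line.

F(8) = -37200*exp(-2) + 1/9 + 13700*exp(-1)
F(7) = -5296*exp(-2) + 1/8 + 1957*exp(-1)
F(0) = Ei(-2) - Ei(-1) + 1

slice at 1, transform all 2 pieces, and sum them
for t in [0, 1): the term is ∫ t·t^(s-1)
segment [1, 2) carries exp(-t); integrate it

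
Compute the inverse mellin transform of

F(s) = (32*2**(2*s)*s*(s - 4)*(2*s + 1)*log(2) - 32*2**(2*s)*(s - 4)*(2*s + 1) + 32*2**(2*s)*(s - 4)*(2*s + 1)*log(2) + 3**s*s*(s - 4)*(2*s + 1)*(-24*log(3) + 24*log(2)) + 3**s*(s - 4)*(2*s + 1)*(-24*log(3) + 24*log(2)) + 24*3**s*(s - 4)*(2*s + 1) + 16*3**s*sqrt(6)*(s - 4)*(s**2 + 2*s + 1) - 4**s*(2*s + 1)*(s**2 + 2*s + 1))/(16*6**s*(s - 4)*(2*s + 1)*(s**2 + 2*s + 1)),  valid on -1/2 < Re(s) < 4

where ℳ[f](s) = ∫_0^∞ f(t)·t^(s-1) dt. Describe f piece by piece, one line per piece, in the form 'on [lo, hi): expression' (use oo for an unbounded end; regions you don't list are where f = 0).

undo the common scale on t: sqrt(6)*sqrt(t)/2 on [0, 1); 3*t*log(3*t/2)/2 on [1, 4/3); 16/(81*t**4) on [4/3, ∞)
strip the common scale on t: sqrt(t) on [0, 3/2); t*log(t) on [3/2, 2); t**(-4) on [2, ∞)
cuts at 1/2, 2/3: linearity sums the 3 kernel integrals
∫ sqrt(3)*sqrt(t)·t^(s-1) over [0, 1/2)
segment [1/2, 2/3) carries 3*t*log(3*t); integrate it
on [2/3, ∞) integrate f = 1/(81*t**4) against the kernel

on [0, 1/2): sqrt(3)*sqrt(t)
on [1/2, 2/3): 3*t*log(3*t)
on [2/3, oo): 1/(81*t**4)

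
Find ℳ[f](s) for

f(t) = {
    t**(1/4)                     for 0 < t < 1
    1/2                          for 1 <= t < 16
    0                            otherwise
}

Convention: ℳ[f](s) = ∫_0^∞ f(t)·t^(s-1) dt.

the power substitution comes off first: sqrt(t) on [0, 1); 1/2 on [1, 4)
remove the power substitution first: t on [0, 1); 1/2 on [1, 2)
cuts at 1: linearity sums the 2 kernel integrals
between 0 and 1 the integrand is t**(1/4)·t^(s-1)
between 1 and 16 the integrand is 1/2·t^(s-1)

(16**s*(4*s + 1) + 4*s - 1)/(2*s*(4*s + 1))
  Re(s) > -1/4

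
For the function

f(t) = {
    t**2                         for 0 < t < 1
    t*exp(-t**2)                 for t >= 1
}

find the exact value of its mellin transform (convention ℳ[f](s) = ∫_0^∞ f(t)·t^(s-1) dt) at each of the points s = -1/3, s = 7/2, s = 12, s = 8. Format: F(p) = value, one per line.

F(-1/3) = uppergamma(1/3, 1)/2 + 3/5
F(7/2) = 2/11 + uppergamma(9/4, 1)/2
F(12) = (E*(64 + 72765*sqrt(pi)*erfc(1)) + 295358)*exp(-1)/896
F(8) = (E*(16 + 525*sqrt(pi)*erfc(1)) + 2110)*exp(-1)/160

back out the power substitution: t on [0, 1); sqrt(t)*exp(-t) on [1, ∞)
reversing the shared t-power: sqrt(t) on [0, 1); exp(-t) on [1, ∞)
summing 2 kernel integrals split by 1 yields ℳ[f](s)
on [0, 1) integrate f = t**2 against the kernel
on [1, ∞) integrate f = t*exp(-t**2) against the kernel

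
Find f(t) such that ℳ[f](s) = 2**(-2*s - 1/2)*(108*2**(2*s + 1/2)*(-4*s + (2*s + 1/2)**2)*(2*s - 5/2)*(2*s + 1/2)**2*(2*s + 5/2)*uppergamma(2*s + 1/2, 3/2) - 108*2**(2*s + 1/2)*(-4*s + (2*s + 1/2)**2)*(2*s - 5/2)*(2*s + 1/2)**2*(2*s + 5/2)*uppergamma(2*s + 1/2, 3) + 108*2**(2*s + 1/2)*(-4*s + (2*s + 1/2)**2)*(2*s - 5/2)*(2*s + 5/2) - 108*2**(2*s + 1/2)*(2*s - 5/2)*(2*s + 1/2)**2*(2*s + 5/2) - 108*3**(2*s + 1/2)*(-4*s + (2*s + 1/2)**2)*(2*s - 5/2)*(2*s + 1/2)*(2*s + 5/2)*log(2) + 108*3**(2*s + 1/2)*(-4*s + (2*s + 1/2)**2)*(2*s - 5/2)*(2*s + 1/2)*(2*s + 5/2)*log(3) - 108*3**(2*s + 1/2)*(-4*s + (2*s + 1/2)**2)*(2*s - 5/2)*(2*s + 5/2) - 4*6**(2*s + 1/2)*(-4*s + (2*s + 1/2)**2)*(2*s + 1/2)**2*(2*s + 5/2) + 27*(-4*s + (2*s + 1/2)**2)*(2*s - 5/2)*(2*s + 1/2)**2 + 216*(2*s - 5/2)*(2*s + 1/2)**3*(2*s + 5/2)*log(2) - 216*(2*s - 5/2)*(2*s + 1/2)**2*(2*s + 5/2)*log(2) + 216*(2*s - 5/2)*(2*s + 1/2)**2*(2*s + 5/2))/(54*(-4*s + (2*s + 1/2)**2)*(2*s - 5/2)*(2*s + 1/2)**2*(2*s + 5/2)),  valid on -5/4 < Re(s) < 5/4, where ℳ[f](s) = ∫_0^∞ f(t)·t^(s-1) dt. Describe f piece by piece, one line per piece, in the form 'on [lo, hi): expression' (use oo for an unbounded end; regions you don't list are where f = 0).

invert the power substitution to get t**(5/2) on [0, 1/2); log(t)/sqrt(t) on [1/2, 1); sqrt(t)*log(t) on [1, 3/2); …
invert the shared t-power to get t**2 on [0, 1/2); log(t)/t on [1/2, 1); log(t) on [1, 3/2); …
treat the 5 regions marked off by 1/4, 1, 9/4, 9 separately and sum
∫ over [0, 1/4) of t**(5/4)·t^(s-1) joins the sum
for t in [1/4, 1): the term is ∫ log(sqrt(t))/t**(1/4)·t^(s-1)
∫ t**(1/4)*log(sqrt(t))·t^(s-1) over [1, 9/4)
over [9/4, 9), the kernel integral of t**(1/4)*exp(-sqrt(t)) enters the sum
∫ t**(-5/4)·t^(s-1) over [9, ∞)

on [0, 1/4): t**(5/4)
on [1/4, 1): log(sqrt(t))/t**(1/4)
on [1, 9/4): t**(1/4)*log(sqrt(t))
on [9/4, 9): t**(1/4)*exp(-sqrt(t))
on [9, oo): t**(-5/4)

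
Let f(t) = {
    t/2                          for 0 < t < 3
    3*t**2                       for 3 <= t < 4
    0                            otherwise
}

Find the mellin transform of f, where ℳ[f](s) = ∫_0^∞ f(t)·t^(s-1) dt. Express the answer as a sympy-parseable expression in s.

3*(32*2**(2*s)*(s + 1) - 18*3**s*(s + 1) + 3**s*(s + 2))/(2*(s + 1)*(s + 2))
  Re(s) > -1

breakpoints 3: one integral from each of the 2 segments
∫ over [0, 3) of t/2·t^(s-1) joins the sum
between 3 and 4 the integrand is 3*t**2·t^(s-1)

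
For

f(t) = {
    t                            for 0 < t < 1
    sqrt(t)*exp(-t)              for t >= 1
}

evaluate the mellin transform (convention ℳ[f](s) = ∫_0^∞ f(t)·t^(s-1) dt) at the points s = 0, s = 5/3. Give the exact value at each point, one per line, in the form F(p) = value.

the shared t-power comes off first: sqrt(t) on [0, 1); exp(-t) on [1, ∞)
decompose at 1; ℳ[f](s) sums the 2 pieces' integrals
segment 0 to 1 holds t; add its integral
∫ sqrt(t)*exp(-t)·t^(s-1) over [1, ∞)

F(0) = sqrt(pi)*erfc(1) + 1
F(5/3) = 3/8 + uppergamma(13/6, 1)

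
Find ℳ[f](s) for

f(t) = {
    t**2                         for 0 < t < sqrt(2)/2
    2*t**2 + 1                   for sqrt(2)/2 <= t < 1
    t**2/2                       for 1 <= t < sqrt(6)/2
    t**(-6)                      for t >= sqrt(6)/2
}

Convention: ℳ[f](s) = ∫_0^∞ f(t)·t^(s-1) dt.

reversing the power substitution: t on [0, 1/2); 2*t + 1 on [1/2, 1); t/2 on [1, 3/2); …
split f at sqrt(2)/2, 1, sqrt(6)/2: ℳ[f](s) collects 4 kernel integrals
∫ t**2·t^(s-1) over [0, sqrt(2)/2)
for t in [sqrt(2)/2, 1): the term is ∫ (2*t**2 + 1)·t^(s-1)
between 1 and sqrt(6)/2 the integrand is t**2/2·t^(s-1)
for t in [sqrt(6)/2, ∞): the term is ∫ t**(-6)·t^(s-1)

(sqrt(2)/2)**s*(270*2**(s/2)*s*(s - 6) + 216*2**(s/2)*(s - 6) + 81*3**(s/2)*s*(s - 6) - 32*3**(s/2)*s*(s + 2) - 162*s*(s - 6) - 216*s + 1296)/(108*s*(s - 6)*(s + 2))
  -2 < Re(s) < 6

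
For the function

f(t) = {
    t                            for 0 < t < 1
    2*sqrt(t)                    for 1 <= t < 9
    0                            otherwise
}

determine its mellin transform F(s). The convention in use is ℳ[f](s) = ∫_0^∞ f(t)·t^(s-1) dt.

undo the power substitution: t**2 on [0, 1); 2*t on [1, 3)
the shared t-power comes off first: t**(3/2) on [0, 1); 2*sqrt(t) on [1, 3)
f breaks at 1 into 2 integrals to sum
[0, 1) adds the kernel integral of t
over [1, 9), the kernel integral of 2*sqrt(t) enters the sum

(12*3**(2*s)*(s + 1) - 2*s - 3)/((s + 1)*(2*s + 1))
  Re(s) > -1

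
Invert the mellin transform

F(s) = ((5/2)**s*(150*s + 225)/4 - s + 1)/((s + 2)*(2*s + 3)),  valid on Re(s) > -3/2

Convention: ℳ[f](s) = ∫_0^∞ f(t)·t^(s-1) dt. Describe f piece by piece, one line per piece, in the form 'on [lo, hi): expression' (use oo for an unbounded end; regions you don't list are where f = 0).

on [0, 1): 5*t**(3/2)/2
on [1, 5/2): 3*t**2

along the cuts 1, ℳ[f](s) splits into 2 integrals
for t in [0, 1): the term is ∫ 5*t**(3/2)/2·t^(s-1)
between 1 and 5/2 the integrand is 3*t**2·t^(s-1)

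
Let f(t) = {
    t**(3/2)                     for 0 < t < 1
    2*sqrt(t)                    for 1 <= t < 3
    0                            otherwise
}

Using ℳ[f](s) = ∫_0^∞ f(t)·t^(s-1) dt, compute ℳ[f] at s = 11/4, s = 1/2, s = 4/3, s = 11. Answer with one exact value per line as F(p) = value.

F(11/4) = -84/221 + 216*3**(1/4)/13
F(1/2) = 9/2
F(4/3) = -138/187 + 36*3**(5/6)/11
F(11) = -54/575 + 708588*sqrt(3)/23

the 2 pieces separated at 1 each add one integral
piece [0, 1): integrate t**(3/2) against the kernel
∫ 2*sqrt(t)·t^(s-1) over [1, 3)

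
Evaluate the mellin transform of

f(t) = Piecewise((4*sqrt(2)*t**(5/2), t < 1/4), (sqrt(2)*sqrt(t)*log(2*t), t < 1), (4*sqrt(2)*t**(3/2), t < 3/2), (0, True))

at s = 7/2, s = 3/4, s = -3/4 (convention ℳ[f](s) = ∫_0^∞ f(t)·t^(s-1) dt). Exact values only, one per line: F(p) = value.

strip the common scale on t: t**(5/2) on [0, 1/2); sqrt(t)*log(t) on [1/2, 2); 2*t**(3/2) on [2, 3)
undo the shared t-power: t**2 on [0, 1/2); log(t) on [1/2, 2); 2*t on [2, 3)
breakpoints 1/4, 1: one integral from each of the 3 segments
between 0 and 1/4 the integrand is 4*sqrt(2)*t**(5/2)·t^(s-1)
over [1/4, 1), the kernel integral of sqrt(2)*sqrt(t)*log(2*t) enters the sum
piece [1, 3/2): integrate 4*sqrt(2)*t**(3/2) against the kernel

F(7/2) = sqrt(2)*(15420*log(2) + 320281)/61440
F(3/4) = -544*sqrt(2)/225 + log(2)/5 + 233/1300 + 4*sqrt(2)*log(2)/5 + 4*6**(1/4)
F(-3/4) = -64*sqrt(2)/3 - log(2**(4*sqrt(2) + 8)) + 8*6**(3/4)/3 + 226/7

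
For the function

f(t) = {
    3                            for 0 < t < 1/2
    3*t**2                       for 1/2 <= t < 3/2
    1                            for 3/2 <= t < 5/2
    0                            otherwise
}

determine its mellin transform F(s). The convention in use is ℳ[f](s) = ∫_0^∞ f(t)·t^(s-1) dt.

linearity at 1/2, 3/2 turns ℳ[f](s) into 3 summed integrals
segment 0 to 1/2 holds 3; add its integral
on [1/2, 3/2) integrate f = 3*t**2 against the kernel
between 3/2 and 5/2 the integrand is 1·t^(s-1)

(23*3**s*s - 8*3**s + 4*5**s*s + 8*5**s + 9*s + 24)/(4*2**s*s*(s + 2))
  Re(s) > 0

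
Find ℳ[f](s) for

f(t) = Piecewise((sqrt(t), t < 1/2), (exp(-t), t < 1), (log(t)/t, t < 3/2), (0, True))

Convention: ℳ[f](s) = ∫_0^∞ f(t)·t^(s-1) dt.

(3*2**s*(2*s + 1)*(s**2 - 2*s + 1)*uppergamma(s, 1/2) - 3*2**s*(2*s + 1)*(s**2 - 2*s + 1)*uppergamma(s, 1) + 3*2**s*(2*s + 1) + 3**s*s*(2*s + 1)*(-2*log(2) + 2*log(3)) - 2*3**s*(2*s + 1) + 3**s*(2*s + 1)*(-2*log(3) + 2*log(2)) + 3*sqrt(2)*(s**2 - 2*s + 1))/(3*2**s*(2*s + 1)*(s**2 - 2*s + 1))
  Re(s) > -1/2

f breaks at 1/2, 1 into 3 integrals to sum
on [0, 1/2): add ∫ sqrt(t)·t^(s-1) dt
on [1/2, 1) integrate f = exp(-t) against the kernel
between 1 and 3/2 the integrand is log(t)/t·t^(s-1)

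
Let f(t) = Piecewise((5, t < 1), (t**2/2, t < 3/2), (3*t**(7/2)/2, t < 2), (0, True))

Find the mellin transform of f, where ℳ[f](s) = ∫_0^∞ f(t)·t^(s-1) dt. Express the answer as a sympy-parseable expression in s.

decompose at 1, 3/2; ℳ[f](s) sums the 3 pieces' integrals
segment 0 to 1 holds 5; add its integral
on [1, 3/2): add ∫ t**2/2·t^(s-1) dt
piece [3/2, 2): integrate 3*t**(7/2)/2 against the kernel

(6*2**(s + 7/2)*s*(s + 2) + (3/2)**(s + 2)*s*(2*s + 7) - 6*(3/2)**(s + 7/2)*s*(s + 2) - s*(2*s + 7) + 10*(s + 2)*(2*s + 7))/(2*s*(s + 2)*(2*s + 7))
  Re(s) > 0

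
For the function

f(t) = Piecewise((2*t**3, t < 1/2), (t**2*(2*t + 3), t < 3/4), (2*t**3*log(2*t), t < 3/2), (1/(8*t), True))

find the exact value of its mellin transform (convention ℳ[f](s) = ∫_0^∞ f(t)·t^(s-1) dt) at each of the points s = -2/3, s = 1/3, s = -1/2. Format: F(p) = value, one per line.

F(-2/3) = -583*12**(1/3)/1470 - 9*2**(2/3)/16 - 27*6**(1/3)*log(3)/112 + 27*6**(1/3)*log(2)/112 + 1863*6**(1/3)/1568 + 27*12**(1/3)*log(3)/28
F(1/3) = -193*12**(1/3)/800 - 9*2**(2/3)/56 - 81*6**(1/3)*log(3)/640 + 81*6**(1/3)*log(2)/640 + 23571*6**(1/3)/44800 + 81*12**(1/3)*log(3)/80
F(-1/2) = -461*sqrt(6)/1350 - sqrt(2)/2 - 9*sqrt(3)*log(3)/40 + 9*sqrt(3)*log(2)/40 + 213*sqrt(3)/200 + 9*sqrt(6)*log(3)/10

undo the shared t-power: 2*t on [0, 1/2); 2*t + 3 on [1/2, 3/4); 2*t*log(2*t) on [3/4, 3/2); …
back out the common scale on t: t on [0, 1); t + 3 on [1, 3/2); t*log(t) on [3/2, 3); …
breakpoints 1/2, 3/4, 3/2: one integral from each of the 4 segments
the [0, 1/2) slice contributes ∫ 2*t**3·t^(s-1) dt
[1/2, 3/4) adds the kernel integral of t**2*(2*t + 3)
between 3/4 and 3/2 the integrand is 2*t**3*log(2*t)·t^(s-1)
between 3/2 and ∞ the integrand is 1/(8*t)·t^(s-1)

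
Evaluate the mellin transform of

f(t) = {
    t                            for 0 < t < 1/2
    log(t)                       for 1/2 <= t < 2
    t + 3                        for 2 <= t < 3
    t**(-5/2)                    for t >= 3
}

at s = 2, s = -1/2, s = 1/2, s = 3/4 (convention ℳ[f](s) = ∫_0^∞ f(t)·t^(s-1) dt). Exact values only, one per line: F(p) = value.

F(2) = 2*sqrt(3)/3 + 17*log(2)/8 + 207/16
F(-1/2) = sqrt(2)*(-486*log(2) + sqrt(2) + 648)/162
F(1/2) = sqrt(2)*(-330 + sqrt(2) + 108*log(2) + 144*sqrt(6))/36
F(3/4) = 2**(1/4)*(-436*sqrt(2) + 2*2**(3/4)*3**(1/4) + 65 + log(2**(42 + 84*sqrt(2))) + 180*6**(3/4))/63

f breaks at 1/2, 2, 3 into 4 integrals to sum
segment [0, 1/2) carries t; integrate it
the [1/2, 2) slice contributes ∫ log(t)·t^(s-1) dt
the [2, 3) slice contributes ∫ (t + 3)·t^(s-1) dt
over [3, ∞), the kernel integral of t**(-5/2) enters the sum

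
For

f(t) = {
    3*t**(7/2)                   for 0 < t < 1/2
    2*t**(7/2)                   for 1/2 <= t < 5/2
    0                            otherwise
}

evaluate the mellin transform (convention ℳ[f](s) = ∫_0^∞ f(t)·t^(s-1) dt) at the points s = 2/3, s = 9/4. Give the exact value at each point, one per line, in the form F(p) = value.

F(2/3) = 3*2**(5/6)*(1 + 1250*5**(1/6))/400
F(9/4) = 2**(1/4)*(1 + 6250*5**(3/4))/368

cuts at 1/2: linearity sums the 2 kernel integrals
piece [0, 1/2): integrate 3*t**(7/2) against the kernel
segment 1/2 to 5/2 holds 2*t**(7/2); add its integral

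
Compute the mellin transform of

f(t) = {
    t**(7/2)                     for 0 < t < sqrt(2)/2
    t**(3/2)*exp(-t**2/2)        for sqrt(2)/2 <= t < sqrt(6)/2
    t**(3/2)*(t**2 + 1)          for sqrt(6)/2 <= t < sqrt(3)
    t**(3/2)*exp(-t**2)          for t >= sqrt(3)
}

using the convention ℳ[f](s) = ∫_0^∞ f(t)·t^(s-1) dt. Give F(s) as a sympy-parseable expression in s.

2**(-s/2 - 7/4)*(2**(s/2 + 3/4)*(2*s + 3)*(2*s + 7)*uppergamma(s/2 + 3/4, 3) + 2**(s + 3/2)*(2*s + 3)*(2*s + 7)*uppergamma(s/2 + 3/4, 1/4) - 2**(s + 3/2)*(2*s + 3)*(2*s + 7)*uppergamma(s/2 + 3/4, 3/4) + 3**(s/2 + 3/4)*(-20*s - 30) - 16*3**(s/2 + 3/4) + 6**(s/2 + 3/4)*(32*s + 48) + 16*6**(s/2 + 3/4) + 4*s + 6)/((2*s + 3)*(2*s + 7))
  Re(s) > -7/2

remove the shared t-power first: t**(5/2) on [0, sqrt(2)/2); sqrt(t)*exp(-t**2/2) on [sqrt(2)/2, sqrt(6)/2); sqrt(t)*(t**2 + 1) on [sqrt(6)/2, sqrt(3)); …
invert the shared t-power to get t**2 on [0, sqrt(2)/2); exp(-t**2/2) on [sqrt(2)/2, sqrt(6)/2); t**2 + 1 on [sqrt(6)/2, sqrt(3)); …
back out the power substitution: t on [0, 1/2); exp(-t/2) on [1/2, 3/2); t + 1 on [3/2, 3); …
cuts at sqrt(2)/2, sqrt(6)/2, sqrt(3): linearity sums the 4 kernel integrals
segment 0 to sqrt(2)/2 holds t**(7/2); add its integral
between sqrt(2)/2 and sqrt(6)/2 the integrand is t**(3/2)*exp(-t**2/2)·t^(s-1)
over [sqrt(6)/2, sqrt(3)), the kernel integral of t**(3/2)*(t**2 + 1) enters the sum
over [sqrt(3), ∞), the kernel integral of t**(3/2)*exp(-t**2) enters the sum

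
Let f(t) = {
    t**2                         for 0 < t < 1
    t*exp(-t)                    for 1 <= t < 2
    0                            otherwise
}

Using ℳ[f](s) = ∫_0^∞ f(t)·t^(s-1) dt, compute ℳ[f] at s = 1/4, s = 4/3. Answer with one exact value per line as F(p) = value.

F(1/4) = -uppergamma(5/4, 2) + uppergamma(5/4, 1) + 4/9
F(4/3) = -uppergamma(7/3, 2) + 3/10 + uppergamma(7/3, 1)

strip the shared t-power: t on [0, 1); exp(-t) on [1, 2)
split f at 1: ℳ[f](s) collects 2 kernel integrals
for t in [0, 1): the term is ∫ t**2·t^(s-1)
the [1, 2) slice contributes ∫ t*exp(-t)·t^(s-1) dt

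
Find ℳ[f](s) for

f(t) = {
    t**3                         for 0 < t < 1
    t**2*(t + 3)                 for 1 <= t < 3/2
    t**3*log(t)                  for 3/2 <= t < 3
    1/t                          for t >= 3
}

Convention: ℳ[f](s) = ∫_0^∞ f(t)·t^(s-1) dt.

2**(-s - 2)*(-162*2**(s + 2)*(s - 1)*(s + 2)*(2*s + (s + 2)**2 + 5) - 162*2**(s + 2)*(s - 1)*(2*s + (s + 2)**2 + 5) - 81*3**(s + 2)*(s - 1)*(s + 2)**2*(s + 3)*log(3) + 81*3**(s + 2)*(s - 1)*(s + 2)**2*(s + 3)*log(2) - 81*3**(s + 2)*(s - 1)*(s + 2)*(s + 3)*log(3) + 81*3**(s + 2)*(s - 1)*(s + 2)*(s + 3)*log(2) + 81*3**(s + 2)*(s - 1)*(s + 2)*(s + 3) + 243*3**(s + 2)*(s - 1)*(s + 2)*(2*s + (s + 2)**2 + 5) + 162*3**(s + 2)*(s - 1)*(2*s + (s + 2)**2 + 5) + 162*6**(s + 2)*(s - 1)*(s + 2)**2*(s + 3)*log(3) - 162*6**(s + 2)*(s - 1)*(s + 2)*(s + 3) + 162*6**(s + 2)*(s - 1)*(s + 2)*(s + 3)*log(3) - 2*6**(s + 2)*(s + 2)*(s + 3)*(2*s + (s + 2)**2 + 5))/(54*(s - 1)*(s + 2)*(s + 3)*(2*s + (s + 2)**2 + 5))
  -3 < Re(s) < 1

strip the shared t-power: t**2 on [0, 1); t*(t + 3) on [1, 3/2); t**2*log(t) on [3/2, 3); …
back out the shared t-power: 1 on [0, 1); (t + 3)/t on [1, 3/2); log(t) on [3/2, 3); …
back out the shared t-power: t on [0, 1); t + 3 on [1, 3/2); t*log(t) on [3/2, 3); …
treat the 4 regions marked off by 1, 3/2, 3 separately and sum
segment [0, 1) carries t**3; integrate it
between 1 and 3/2 the integrand is t**2*(t + 3)·t^(s-1)
segment [3/2, 3) carries t**3*log(t); integrate it
∫ 1/t·t^(s-1) over [3, ∞)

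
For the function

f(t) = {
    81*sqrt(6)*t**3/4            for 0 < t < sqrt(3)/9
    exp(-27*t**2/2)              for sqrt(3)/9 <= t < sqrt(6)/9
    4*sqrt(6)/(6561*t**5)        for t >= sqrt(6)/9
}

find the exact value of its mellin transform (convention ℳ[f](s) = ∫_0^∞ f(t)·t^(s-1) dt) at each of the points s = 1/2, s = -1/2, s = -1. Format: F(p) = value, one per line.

F(1/2) = 3**(1/4)*(-63*2**(1/4)*uppergamma(1/4, 1) + 9*sqrt(2) + 28*2**(1/4) + 63*2**(1/4)*uppergamma(1/4, 1/2))/378
F(-1/2) = -6**(3/4)*uppergamma(-1/4, 1)/4 + sqrt(2)*3**(3/4)/10 + 6**(3/4)/11 + 6**(3/4)*uppergamma(-1/4, 1/2)/4
F(-1) = sqrt(6)*(12*(-1 + E*sqrt(pi)*erfc(1))*exp(1/2) + 12*E*(-sqrt(pi)*exp(1/2)*erfc(sqrt(2)/2) + sqrt(2)) + 5*exp(3/2))*exp(-3/2)/8

peel off the common scale on t: 3*sqrt(6)*t**3/4 on [0, sqrt(3)/3); exp(-3*t**2/2) on [sqrt(3)/3, sqrt(6)/3); 4*sqrt(6)/(27*t**5) on [sqrt(6)/3, ∞)
peel off the power substitution: 3*sqrt(6)*t**(3/2)/4 on [0, 1/3); exp(-3*t/2) on [1/3, 2/3); 4*sqrt(6)/(27*t**(5/2)) on [2/3, ∞)
back out the common scale on t: t**(3/2) on [0, 1/2); exp(-t) on [1/2, 1); t**(-5/2) on [1, ∞)
decompose at sqrt(3)/9, sqrt(6)/9; ℳ[f](s) sums the 3 pieces' integrals
over [0, sqrt(3)/9), the kernel integral of 81*sqrt(6)*t**3/4 enters the sum
segment sqrt(3)/9 to sqrt(6)/9 holds exp(-27*t**2/2); add its integral
∫ 4*sqrt(6)/(6561*t**5)·t^(s-1) over [sqrt(6)/9, ∞)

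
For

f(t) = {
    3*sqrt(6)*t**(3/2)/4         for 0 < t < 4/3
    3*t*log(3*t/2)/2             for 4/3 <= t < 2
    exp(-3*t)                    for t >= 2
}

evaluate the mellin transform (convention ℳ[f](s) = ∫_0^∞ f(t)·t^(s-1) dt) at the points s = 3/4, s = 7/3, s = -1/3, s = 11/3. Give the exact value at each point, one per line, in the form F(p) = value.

undo the common scale on t: t**(3/2) on [0, 2); t*log(t) on [2, 3); exp(-2*t) on [3, ∞)
split f at 4/3, 2: ℳ[f](s) collects 3 kernel integrals
[0, 4/3) adds the kernel integral of 3*sqrt(6)*t**(3/2)/4
[4/3, 2) adds the kernel integral of 3*t*log(3*t/2)/2
segment 2 to ∞ holds exp(-3*t); add its integral

F(3/4) = -48*2**(3/4)/49 - 16*sqrt(2)*3**(1/4)*log(2)/21 + 3**(1/4)*uppergamma(3/4, 6)/3 + 64*sqrt(2)*3**(1/4)/147 + 32*3**(1/4)/27 + 12*2**(3/4)*log(3)/7
F(7/3) = -27*2**(1/3)/25 - 16*6**(2/3)*log(2)/45 + 3**(2/3)*uppergamma(7/3, 6)/27 + 8*6**(2/3)/75 + 128*2**(1/6)*3**(2/3)/207 + 18*2**(1/3)*log(3)/5
F(-1/3) = -27*2**(2/3)/8 + 3**(1/3)*uppergamma(-1/3, 6) + log(3**(9*2**(2/3)/4)/2**(3*6**(1/3)/2)) + 6*2**(5/6)*3**(1/3)/7 + 9*6**(1/3)/4
F(11/3) = -54*2**(2/3)/49 - 128*6**(1/3)*log(2)/189 + 3**(1/3)*uppergamma(11/3, 6)/81 + 64*6**(1/3)/441 + 512*2**(5/6)*3**(1/3)/837 + 36*2**(2/3)*log(3)/7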